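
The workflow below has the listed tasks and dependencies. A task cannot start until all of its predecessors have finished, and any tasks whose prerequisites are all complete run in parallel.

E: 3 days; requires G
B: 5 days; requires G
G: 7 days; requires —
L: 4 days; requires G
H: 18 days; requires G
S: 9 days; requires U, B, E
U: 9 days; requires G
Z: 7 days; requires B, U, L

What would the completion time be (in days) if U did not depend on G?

Before: longest chain G→U→S = 7+9+9 = 25, finish 25.
Without G→U, U's earliest start moves from 7 to 0.
New critical path: G→H = 7+18 = 25 ⇒ 25 days.

25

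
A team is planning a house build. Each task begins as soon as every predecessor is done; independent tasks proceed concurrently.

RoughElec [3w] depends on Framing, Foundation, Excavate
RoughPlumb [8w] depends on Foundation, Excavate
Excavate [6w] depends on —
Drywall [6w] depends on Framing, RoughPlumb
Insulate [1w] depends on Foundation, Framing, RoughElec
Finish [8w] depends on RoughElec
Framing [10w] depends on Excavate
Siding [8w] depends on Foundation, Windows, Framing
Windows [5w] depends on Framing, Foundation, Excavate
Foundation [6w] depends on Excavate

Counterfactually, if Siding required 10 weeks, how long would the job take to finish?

31

As given, the longest chain is Excavate→Framing→Windows→Siding = 6+10+5+8 = 29, so the finish is 29 weeks.
Since Siding is critical, the +2 change carries straight to that chain (now 31 weeks).
That remains the longest chain; total 31 weeks.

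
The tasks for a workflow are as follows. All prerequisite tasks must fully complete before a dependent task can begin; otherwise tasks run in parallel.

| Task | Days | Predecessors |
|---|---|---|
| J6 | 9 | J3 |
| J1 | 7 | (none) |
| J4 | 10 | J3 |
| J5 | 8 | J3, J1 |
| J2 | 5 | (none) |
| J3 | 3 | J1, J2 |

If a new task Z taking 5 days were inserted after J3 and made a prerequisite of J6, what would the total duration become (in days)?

Originally the project takes 20 days.
With Z inserted, J6 now waits for max(J3, Z).
New critical path: J1→J3→Z→J6 = 7+3+5+9 = 24 ⇒ 24 days.

24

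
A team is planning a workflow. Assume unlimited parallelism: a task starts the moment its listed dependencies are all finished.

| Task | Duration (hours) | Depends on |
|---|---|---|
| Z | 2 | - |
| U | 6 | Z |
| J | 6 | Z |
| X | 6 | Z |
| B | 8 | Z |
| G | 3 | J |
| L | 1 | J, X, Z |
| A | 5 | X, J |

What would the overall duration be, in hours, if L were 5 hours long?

Baseline: Z→J→A = 2+6+5 = 13 → 13 hours.
L is off the critical path — its longest chain is 9 hours, giving 4 of slack.
Now Z→J→L = 2+6+5 = 13 is longest, so the finish becomes 13 hours.

13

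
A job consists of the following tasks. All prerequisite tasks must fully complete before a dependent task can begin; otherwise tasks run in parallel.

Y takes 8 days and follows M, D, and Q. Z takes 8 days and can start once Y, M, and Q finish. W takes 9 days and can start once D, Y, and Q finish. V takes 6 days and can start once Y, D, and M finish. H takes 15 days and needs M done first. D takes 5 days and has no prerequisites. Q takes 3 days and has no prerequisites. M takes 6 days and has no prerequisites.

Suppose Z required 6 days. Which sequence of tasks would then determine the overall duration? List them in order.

Baseline: M→Y→W = 6+8+9 = 23 → 23 days.
Z is off the critical path — its longest chain is 22 days, giving 1 of slack.
That remains the longest chain; total 23 days.

M, Y, W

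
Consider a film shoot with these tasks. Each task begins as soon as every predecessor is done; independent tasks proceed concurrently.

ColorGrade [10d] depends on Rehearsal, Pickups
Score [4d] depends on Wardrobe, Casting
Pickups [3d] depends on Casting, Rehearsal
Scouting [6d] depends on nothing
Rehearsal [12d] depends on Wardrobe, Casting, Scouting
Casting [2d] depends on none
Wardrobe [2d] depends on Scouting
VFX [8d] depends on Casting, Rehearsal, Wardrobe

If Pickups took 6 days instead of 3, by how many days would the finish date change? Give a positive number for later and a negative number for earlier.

3

Baseline: Scouting→Wardrobe→Rehearsal→Pickups→ColorGrade = 6+2+12+3+10 = 33 → 33 days.
Pickups lies on that path, so at 6 days the path becomes 36 days.
The critical path is still Scouting→Wardrobe→Rehearsal→Pickups→ColorGrade; finish is now 36 days.
Change in finish: 36 − 33 = +3 days.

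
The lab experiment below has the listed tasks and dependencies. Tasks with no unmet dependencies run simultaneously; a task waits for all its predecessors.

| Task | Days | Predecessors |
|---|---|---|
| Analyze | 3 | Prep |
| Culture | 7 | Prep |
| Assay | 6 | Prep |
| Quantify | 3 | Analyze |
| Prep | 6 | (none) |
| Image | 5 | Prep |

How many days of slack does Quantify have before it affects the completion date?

1

The longest chain is Prep→Culture = 6+7 = 13; overall finish 13 days.
Quantify finishes as early as 12 and must finish by 13.
So Quantify can slip 13 − 12 = 1 day.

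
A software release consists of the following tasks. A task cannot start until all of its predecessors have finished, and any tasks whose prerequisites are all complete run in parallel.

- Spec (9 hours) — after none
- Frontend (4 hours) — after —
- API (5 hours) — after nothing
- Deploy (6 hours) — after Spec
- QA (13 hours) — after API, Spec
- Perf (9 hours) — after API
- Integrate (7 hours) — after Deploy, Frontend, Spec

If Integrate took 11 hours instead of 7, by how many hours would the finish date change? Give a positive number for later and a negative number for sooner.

4

The binding path is Spec→Deploy→Integrate = 9+6+7 = 22; finish at 22 hours.
Since Integrate is critical, the +4 change carries straight to that chain (now 26 hours).
No other chain overtakes it, so the finish is 26 hours.
Change in finish: 26 − 22 = +4 hours.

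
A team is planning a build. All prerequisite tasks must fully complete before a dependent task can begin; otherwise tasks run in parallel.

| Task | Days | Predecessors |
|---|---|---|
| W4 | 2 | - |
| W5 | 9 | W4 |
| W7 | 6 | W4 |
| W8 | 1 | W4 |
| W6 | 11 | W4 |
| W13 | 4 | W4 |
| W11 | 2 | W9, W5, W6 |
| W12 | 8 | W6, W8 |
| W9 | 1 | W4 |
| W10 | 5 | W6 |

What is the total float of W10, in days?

The longest chain is W4→W6→W12 = 2+11+8 = 21; overall finish 21 days.
W10 finishes as early as 18 and must finish by 21.
Slack of W10 = 16 − 13 = 3 days.

3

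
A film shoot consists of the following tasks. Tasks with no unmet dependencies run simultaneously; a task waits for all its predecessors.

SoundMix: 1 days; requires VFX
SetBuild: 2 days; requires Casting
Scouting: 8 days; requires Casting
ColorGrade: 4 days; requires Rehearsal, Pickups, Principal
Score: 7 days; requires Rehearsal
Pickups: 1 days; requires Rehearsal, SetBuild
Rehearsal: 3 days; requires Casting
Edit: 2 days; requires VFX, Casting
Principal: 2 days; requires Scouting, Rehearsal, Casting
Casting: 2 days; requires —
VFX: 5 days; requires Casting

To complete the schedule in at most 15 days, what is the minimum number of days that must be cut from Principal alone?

Current finish: 16 days; target: 15.
Principal is on every critical path, so each day cut from Principal cuts the finish by one (this holds down to a finish of 15).
Need 16 − 15 = 1 day off Principal → Principal becomes 1 day, finish becomes 15.

1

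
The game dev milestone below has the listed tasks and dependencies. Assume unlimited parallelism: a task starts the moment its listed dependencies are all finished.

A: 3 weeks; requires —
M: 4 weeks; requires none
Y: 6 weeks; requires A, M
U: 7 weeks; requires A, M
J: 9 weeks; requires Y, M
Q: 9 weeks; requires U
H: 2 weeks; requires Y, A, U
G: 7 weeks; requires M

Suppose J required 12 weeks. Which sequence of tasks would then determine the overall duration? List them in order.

M, Y, J

Actual critical path: M→U→Q = 4+7+9 = 20 ⇒ 20 weeks.
J is off the critical path — its longest chain is 19 weeks, giving 1 of slack.
Now M→Y→J = 4+6+12 = 22 is longest, so the finish becomes 22 weeks.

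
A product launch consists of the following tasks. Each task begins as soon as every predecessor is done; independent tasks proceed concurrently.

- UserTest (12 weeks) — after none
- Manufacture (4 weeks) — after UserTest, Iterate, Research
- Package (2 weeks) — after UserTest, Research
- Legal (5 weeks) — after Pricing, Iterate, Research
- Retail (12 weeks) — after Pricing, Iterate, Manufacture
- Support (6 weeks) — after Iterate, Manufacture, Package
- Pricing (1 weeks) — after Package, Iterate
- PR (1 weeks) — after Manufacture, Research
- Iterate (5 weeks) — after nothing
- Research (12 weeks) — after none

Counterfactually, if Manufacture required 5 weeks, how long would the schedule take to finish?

29

Baseline: Research→Manufacture→Retail = 12+4+12 = 28 → 28 weeks.
Manufacture is on the critical path; changing it to 5 makes that path 29 weeks.
The critical path is still Research→Manufacture→Retail; finish is now 29 weeks.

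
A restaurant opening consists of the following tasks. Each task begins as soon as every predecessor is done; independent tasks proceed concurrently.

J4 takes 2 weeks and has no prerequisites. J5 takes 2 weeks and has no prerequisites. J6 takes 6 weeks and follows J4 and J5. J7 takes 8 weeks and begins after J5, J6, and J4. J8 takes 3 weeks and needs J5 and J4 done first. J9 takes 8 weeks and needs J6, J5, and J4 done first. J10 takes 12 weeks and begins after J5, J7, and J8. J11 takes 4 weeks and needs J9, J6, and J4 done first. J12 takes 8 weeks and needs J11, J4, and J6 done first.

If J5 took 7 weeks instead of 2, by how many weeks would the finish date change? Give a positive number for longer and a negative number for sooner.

Baseline: J5→J6→J7→J10 = 2+6+8+12 = 28 → 28 weeks.
Since J5 is critical, the +5 change carries straight to that chain (now 33 weeks).
No other chain overtakes it, so the finish is 33 weeks.
Change in finish: 33 − 28 = +5 weeks.

5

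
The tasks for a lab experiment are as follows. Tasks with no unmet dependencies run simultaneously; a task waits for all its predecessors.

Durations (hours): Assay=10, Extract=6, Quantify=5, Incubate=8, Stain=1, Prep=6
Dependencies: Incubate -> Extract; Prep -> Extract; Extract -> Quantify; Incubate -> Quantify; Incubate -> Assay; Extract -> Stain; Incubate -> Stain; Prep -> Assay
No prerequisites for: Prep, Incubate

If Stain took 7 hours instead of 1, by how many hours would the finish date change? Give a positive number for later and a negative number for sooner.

2

The binding path is Incubate→Extract→Quantify = 8+6+5 = 19; finish at 19 hours.
Stain has 4 hours of float (longest path through it is 15).
The binding chain switches to Incubate→Extract→Stain = 8+6+7 = 21; finish 21 hours.
Change in finish: 21 − 19 = +2 hours.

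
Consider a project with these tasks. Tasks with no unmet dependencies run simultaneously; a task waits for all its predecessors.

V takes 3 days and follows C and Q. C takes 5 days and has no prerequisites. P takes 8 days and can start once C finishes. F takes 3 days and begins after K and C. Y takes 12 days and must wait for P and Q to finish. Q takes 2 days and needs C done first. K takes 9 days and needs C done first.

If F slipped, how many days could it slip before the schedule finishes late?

C→P→Y = 5+8+12 = 25 sets the makespan at 25 days.
The longest chain containing F totals 17 days.
So F can slip 25 − 17 = 8 days.

8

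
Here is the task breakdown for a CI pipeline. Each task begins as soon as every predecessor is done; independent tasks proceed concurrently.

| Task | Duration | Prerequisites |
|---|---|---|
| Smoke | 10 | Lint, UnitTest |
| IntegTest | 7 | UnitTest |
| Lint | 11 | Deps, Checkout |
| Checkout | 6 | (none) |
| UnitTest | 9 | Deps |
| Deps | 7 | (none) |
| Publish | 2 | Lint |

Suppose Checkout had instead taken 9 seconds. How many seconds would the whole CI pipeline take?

30

The binding path is Deps→Lint→Smoke = 7+11+10 = 28; finish at 28 seconds.
The longest path through Checkout is only 27 seconds, so Checkout has float 1.
Now Checkout→Lint→Smoke = 9+11+10 = 30 is longest, so the finish becomes 30 seconds.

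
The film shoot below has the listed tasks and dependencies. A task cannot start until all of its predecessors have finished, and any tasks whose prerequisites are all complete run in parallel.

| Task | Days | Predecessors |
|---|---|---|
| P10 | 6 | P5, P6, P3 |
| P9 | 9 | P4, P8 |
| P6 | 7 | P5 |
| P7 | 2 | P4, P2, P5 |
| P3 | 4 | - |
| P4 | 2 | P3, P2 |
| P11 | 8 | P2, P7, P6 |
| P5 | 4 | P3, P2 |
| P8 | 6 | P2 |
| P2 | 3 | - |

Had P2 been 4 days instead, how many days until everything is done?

The binding path is P3→P5→P6→P11 = 4+4+7+8 = 23; finish at 23 days.
P2 is off the critical path — its longest chain is 22 days, giving 1 of slack.
Now P2→P5→P6→P11 = 4+4+7+8 = 23 is longest, so the finish becomes 23 days.

23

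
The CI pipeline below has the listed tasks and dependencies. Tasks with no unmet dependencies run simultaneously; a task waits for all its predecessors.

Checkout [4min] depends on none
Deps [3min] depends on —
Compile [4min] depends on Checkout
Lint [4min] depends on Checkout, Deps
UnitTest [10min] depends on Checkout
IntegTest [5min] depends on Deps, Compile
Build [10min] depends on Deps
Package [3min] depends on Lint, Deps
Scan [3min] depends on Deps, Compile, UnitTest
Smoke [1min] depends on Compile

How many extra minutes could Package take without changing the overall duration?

6

Checkout→UnitTest→Scan = 4+10+3 = 17 sets the makespan at 17 minutes.
Longest path through Package: 11 minutes (earliest finish 11, latest finish 17).
Slack of Package = 14 − 8 = 6 minutes.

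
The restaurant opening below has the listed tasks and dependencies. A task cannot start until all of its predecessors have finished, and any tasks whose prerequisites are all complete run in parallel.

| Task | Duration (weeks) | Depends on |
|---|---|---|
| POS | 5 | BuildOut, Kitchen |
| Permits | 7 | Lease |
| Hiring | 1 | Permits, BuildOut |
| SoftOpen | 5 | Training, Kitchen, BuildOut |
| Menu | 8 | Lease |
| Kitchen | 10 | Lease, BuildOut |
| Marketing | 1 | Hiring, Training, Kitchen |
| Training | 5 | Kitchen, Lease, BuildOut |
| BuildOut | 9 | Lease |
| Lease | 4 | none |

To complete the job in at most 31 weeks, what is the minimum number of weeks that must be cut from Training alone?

2

Current finish: 33 weeks; target: 31.
Training is on every critical path, so each week cut from Training cuts the finish by one (this holds down to a finish of 29).
Need 33 − 31 = 2 weeks off Training → Training becomes 3 weeks, finish becomes 31.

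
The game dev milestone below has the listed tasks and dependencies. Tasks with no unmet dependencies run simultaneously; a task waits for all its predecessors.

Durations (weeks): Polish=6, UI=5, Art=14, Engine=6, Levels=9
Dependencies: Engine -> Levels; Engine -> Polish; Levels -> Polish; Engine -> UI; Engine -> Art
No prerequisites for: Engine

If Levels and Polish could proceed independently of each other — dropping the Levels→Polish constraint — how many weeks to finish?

20

With the dependency in place, Engine→Levels→Polish = 6+9+6 = 21 sets the finish at 21 weeks.
Without Levels→Polish, Polish's earliest start moves from 15 to 6.
The longest chain is now Engine→Art = 6+14 = 20, so the plan takes 20 weeks.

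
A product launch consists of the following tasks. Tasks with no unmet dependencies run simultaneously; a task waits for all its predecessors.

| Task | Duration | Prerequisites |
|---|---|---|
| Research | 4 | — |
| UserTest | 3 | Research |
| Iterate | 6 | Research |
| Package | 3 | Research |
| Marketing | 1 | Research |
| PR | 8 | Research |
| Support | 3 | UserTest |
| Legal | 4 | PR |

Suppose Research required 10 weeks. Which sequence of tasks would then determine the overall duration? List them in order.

As given, the longest chain is Research→PR→Legal = 4+8+4 = 16, so the finish is 16 weeks.
Research is on the critical path; changing it to 10 makes that path 22 weeks.
That remains the longest chain; total 22 weeks.

Research, PR, Legal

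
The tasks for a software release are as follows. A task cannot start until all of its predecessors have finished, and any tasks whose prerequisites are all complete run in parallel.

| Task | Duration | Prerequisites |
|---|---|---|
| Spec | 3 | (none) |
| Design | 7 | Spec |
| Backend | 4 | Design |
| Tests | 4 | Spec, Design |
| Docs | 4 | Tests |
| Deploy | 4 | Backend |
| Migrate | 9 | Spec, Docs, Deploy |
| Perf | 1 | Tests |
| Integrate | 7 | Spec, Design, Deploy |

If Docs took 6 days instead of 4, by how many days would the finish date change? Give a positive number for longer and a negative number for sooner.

The binding path is Spec→Design→Tests→Docs→Migrate = 3+7+4+4+9 = 27; finish at 27 days.
Docs is on the critical path; changing it to 6 makes that path 29 days.
The critical path is still Spec→Design→Tests→Docs→Migrate; finish is now 29 days.
Change in finish: 29 − 27 = +2 days.

2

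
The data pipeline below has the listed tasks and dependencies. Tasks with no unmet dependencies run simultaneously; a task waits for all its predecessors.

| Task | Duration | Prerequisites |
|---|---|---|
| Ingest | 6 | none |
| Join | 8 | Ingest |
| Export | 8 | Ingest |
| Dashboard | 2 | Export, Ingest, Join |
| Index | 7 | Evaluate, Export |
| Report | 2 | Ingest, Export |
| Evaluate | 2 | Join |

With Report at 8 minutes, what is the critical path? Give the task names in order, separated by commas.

Ingest, Join, Evaluate, Index

Baseline: Ingest→Join→Evaluate→Index = 6+8+2+7 = 23 → 23 minutes.
Report is off the critical path — its longest chain is 16 minutes, giving 7 of slack.
That remains the longest chain; total 23 minutes.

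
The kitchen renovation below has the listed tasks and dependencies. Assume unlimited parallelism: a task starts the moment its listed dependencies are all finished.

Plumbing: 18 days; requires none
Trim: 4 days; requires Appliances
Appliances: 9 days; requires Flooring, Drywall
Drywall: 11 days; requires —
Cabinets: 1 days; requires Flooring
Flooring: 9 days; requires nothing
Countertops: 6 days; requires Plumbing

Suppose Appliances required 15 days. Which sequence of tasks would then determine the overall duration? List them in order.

Drywall, Appliances, Trim

Baseline: Drywall→Appliances→Trim = 11+9+4 = 24 → 24 days.
Appliances is on the critical path; changing it to 15 makes that path 30 days.
The critical path is still Drywall→Appliances→Trim; finish is now 30 days.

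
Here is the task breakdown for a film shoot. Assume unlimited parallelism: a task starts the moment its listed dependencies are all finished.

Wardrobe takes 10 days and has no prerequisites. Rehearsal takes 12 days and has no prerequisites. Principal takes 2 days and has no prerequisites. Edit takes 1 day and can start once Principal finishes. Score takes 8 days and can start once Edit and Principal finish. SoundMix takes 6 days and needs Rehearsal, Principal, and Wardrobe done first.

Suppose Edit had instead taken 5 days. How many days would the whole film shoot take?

Critical path before the change: Rehearsal→SoundMix = 12+6 = 18 giving 18 days.
The longest path through Edit is only 11 days, so Edit has float 7.
That remains the longest chain; total 18 days.

18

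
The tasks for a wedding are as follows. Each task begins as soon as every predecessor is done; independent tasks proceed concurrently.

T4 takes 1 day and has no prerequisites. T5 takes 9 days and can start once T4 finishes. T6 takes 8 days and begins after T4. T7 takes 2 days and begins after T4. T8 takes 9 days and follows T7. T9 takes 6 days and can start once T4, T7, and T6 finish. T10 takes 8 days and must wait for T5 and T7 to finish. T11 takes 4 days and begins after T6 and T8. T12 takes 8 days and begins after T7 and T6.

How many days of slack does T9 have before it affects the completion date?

3

The longest chain is T4→T5→T10 = 1+9+8 = 18; overall finish 18 days.
T9 finishes as early as 15 and must finish by 18.
So T9 can slip 18 − 15 = 3 days.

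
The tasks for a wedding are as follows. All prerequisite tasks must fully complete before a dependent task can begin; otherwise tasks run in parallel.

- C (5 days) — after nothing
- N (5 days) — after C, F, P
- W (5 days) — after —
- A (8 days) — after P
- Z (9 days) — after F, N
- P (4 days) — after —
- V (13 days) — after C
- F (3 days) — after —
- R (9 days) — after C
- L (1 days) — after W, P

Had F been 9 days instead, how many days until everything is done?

23

Actual critical path: C→N→Z = 5+5+9 = 19 ⇒ 19 days.
The longest path through F is only 17 days, so F has float 2.
The binding chain switches to F→N→Z = 9+5+9 = 23; finish 23 days.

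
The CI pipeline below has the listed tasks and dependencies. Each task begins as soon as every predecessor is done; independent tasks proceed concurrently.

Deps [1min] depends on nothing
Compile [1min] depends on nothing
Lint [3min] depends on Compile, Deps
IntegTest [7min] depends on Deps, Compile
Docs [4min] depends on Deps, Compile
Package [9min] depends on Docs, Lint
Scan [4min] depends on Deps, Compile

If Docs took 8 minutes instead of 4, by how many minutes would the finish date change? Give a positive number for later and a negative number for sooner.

4

Critical path before the change: Deps→Docs→Package = 1+4+9 = 14 giving 14 minutes.
Docs is on the critical path; changing it to 8 makes that path 18 minutes.
The critical path is still Deps→Docs→Package; finish is now 18 minutes.
Change in finish: 18 − 14 = +4 minutes.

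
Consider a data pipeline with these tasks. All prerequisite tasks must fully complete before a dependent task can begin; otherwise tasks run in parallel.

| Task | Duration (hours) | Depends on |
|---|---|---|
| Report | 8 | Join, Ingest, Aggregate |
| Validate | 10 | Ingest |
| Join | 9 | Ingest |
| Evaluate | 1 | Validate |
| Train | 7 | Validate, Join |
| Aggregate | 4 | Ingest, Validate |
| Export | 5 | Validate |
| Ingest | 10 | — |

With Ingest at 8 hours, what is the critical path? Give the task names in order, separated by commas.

Ingest, Validate, Aggregate, Report

Actual critical path: Ingest→Validate→Aggregate→Report = 10+10+4+8 = 32 ⇒ 32 hours.
Since Ingest is critical, the -2 change carries straight to that chain (now 30 hours).
That remains the longest chain; total 30 hours.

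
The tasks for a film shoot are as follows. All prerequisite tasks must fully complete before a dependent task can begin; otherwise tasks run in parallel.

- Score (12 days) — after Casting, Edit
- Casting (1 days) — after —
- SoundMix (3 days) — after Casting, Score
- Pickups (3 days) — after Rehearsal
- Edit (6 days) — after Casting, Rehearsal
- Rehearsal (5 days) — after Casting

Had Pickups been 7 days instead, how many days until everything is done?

As given, the longest chain is Casting→Rehearsal→Edit→Score→SoundMix = 1+5+6+12+3 = 27, so the finish is 27 days.
Pickups is off the critical path — its longest chain is 9 days, giving 18 of slack.
No other chain overtakes it, so the finish is 27 days.

27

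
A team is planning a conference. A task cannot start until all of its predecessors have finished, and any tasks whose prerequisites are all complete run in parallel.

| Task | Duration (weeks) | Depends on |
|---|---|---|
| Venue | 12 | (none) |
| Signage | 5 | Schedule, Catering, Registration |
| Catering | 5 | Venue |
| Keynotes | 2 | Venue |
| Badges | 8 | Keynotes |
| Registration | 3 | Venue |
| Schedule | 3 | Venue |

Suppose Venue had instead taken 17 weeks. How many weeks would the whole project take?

The binding path is Venue→Keynotes→Badges = 12+2+8 = 22; finish at 22 weeks.
Venue is on the critical path; changing it to 17 makes that path 27 weeks.
No other chain overtakes it, so the finish is 27 weeks.

27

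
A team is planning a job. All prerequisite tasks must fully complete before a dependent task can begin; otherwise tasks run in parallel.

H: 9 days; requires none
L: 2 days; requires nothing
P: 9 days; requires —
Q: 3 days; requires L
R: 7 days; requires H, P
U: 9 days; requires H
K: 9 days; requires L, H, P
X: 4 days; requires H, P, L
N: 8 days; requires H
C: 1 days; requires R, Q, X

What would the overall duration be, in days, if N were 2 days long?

As given, the longest chain is H→U = 9+9 = 18, so the finish is 18 days.
N is off the critical path — its longest chain is 17 days, giving 1 of slack.
No other chain overtakes it, so the finish is 18 days.

18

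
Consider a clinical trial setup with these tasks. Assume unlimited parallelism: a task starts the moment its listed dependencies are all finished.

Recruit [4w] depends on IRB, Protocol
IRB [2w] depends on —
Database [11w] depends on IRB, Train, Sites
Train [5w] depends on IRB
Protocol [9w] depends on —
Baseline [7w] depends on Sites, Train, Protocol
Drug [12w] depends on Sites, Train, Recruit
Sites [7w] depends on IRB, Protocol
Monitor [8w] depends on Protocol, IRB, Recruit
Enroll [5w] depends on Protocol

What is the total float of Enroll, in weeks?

14

Protocol→Sites→Drug = 9+7+12 = 28 sets the makespan at 28 weeks.
Enroll finishes as early as 14 and must finish by 28.
So Enroll can slip 28 − 14 = 14 weeks.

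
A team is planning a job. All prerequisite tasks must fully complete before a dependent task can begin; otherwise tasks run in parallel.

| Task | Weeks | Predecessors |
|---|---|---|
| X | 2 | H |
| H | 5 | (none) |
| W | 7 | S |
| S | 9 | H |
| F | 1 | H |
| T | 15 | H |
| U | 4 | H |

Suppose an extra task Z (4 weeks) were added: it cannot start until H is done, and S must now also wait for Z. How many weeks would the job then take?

Originally the job takes 21 weeks.
With Z inserted, S now waits for max(H, Z).
New critical path: H→Z→S→W = 5+4+9+7 = 25 ⇒ 25 weeks.

25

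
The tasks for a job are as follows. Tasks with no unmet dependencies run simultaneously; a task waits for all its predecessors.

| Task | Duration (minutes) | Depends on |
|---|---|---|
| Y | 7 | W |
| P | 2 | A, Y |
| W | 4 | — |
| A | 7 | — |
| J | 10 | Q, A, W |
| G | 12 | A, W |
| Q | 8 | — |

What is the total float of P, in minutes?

The longest chain is A→G = 7+12 = 19; overall finish 19 minutes.
P finishes as early as 13 and must finish by 19.
So P can slip 19 − 13 = 6 minutes.

6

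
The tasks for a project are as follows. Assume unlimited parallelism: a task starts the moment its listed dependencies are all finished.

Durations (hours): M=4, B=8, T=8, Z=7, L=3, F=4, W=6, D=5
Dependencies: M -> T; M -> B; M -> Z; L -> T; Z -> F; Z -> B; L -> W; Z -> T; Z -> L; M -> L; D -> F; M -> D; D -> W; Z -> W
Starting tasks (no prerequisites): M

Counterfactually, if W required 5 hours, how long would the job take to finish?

22

Baseline: M→Z→L→T = 4+7+3+8 = 22 → 22 hours.
W has 2 hours of float (longest path through it is 20).
That remains the longest chain; total 22 hours.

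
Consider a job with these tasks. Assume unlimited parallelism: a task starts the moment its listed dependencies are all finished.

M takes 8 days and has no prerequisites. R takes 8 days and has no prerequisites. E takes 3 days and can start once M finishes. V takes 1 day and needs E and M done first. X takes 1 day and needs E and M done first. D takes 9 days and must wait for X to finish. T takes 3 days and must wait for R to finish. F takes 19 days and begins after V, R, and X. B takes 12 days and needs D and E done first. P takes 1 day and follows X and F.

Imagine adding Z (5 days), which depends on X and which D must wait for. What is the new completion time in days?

Originally the schedule takes 33 days.
With Z inserted, D now waits for max(X, Z).
New critical path: M→E→X→Z→D→B = 8+3+1+5+9+12 = 38 ⇒ 38 days.

38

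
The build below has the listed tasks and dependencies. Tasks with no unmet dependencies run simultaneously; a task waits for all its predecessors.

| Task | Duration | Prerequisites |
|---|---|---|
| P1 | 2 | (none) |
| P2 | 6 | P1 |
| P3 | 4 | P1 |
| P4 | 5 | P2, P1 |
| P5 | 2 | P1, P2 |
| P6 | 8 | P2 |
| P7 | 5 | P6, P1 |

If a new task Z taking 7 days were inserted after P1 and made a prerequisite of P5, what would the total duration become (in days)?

Originally the project takes 21 days.
With Z inserted, P5 now waits for max(P1, P2, Z).
New critical path: P1→P2→P6→P7 = 2+6+8+5 = 21 ⇒ 21 days.

21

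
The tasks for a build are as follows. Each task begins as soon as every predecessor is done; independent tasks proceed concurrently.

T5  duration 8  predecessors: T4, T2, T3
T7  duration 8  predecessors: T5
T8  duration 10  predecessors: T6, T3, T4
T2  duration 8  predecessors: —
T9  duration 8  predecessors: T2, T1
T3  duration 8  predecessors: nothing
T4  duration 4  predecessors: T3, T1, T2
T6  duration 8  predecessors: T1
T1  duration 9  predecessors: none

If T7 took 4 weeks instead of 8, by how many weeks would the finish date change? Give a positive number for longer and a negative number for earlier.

As given, the longest chain is T1→T4→T5→T7 = 9+4+8+8 = 29, so the finish is 29 weeks.
T7 is on the critical path; changing it to 4 makes that path 25 weeks.
New critical path: T1→T6→T8 = 9+8+10 = 27 ⇒ 27 weeks.
Change in finish: 27 − 29 = -2 weeks.

-2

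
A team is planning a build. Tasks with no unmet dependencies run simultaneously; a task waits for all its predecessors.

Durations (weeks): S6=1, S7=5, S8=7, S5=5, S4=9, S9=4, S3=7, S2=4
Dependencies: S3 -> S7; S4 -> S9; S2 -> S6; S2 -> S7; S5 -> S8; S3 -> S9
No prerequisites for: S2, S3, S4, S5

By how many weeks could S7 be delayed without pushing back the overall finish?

1

The longest chain is S4→S9 = 9+4 = 13; overall finish 13 weeks.
The longest chain containing S7 totals 12 weeks.
So S7 can slip 13 − 12 = 1 week.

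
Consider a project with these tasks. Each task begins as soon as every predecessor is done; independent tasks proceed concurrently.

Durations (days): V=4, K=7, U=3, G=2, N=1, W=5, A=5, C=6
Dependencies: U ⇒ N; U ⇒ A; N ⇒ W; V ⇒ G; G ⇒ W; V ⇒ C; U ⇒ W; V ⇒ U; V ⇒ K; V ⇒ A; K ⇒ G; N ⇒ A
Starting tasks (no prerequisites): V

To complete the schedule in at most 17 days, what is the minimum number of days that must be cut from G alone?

1

Current finish: 18 days; target: 17.
G is on every critical path, so each day cut from G cuts the finish by one (this holds down to a finish of 17).
Need 18 − 17 = 1 day off G → G becomes 1 day, finish becomes 17.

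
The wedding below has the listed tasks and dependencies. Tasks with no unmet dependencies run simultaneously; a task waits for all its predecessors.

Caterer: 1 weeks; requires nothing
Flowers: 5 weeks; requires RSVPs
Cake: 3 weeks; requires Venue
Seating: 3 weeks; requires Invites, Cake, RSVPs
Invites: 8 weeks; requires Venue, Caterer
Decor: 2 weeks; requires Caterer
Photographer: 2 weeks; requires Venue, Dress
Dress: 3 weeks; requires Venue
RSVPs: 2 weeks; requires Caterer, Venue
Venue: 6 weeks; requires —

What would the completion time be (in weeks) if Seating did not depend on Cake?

17

With the dependency in place, Venue→Invites→Seating = 6+8+3 = 17 sets the finish at 17 weeks.
Dropping Cake→Seating doesn't change Seating's earliest start (14); another predecessor still binds.
New critical path: Venue→Invites→Seating = 6+8+3 = 17 ⇒ 17 weeks.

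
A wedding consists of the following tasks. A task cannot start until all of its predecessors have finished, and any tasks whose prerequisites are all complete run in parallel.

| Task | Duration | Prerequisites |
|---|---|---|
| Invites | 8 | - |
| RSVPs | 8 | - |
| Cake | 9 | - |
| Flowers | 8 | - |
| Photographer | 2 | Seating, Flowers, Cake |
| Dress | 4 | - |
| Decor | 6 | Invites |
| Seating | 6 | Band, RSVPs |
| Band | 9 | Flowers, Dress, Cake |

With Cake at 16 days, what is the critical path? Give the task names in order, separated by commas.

Cake, Band, Seating, Photographer

Baseline: Cake→Band→Seating→Photographer = 9+9+6+2 = 26 → 26 days.
Since Cake is critical, the +7 change carries straight to that chain (now 33 days).
The critical path is still Cake→Band→Seating→Photographer; finish is now 33 days.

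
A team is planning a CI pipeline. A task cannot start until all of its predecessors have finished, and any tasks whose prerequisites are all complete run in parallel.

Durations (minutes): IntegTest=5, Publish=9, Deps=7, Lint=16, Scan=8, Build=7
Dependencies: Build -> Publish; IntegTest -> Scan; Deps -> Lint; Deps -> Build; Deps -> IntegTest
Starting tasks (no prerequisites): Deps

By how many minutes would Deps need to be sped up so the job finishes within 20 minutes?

3

Current finish: 23 minutes; target: 20.
Deps is on every critical path, so each minute cut from Deps cuts the finish by one (this holds down to a finish of 17).
Need 23 − 20 = 3 minutes off Deps → Deps becomes 4 minutes, finish becomes 20.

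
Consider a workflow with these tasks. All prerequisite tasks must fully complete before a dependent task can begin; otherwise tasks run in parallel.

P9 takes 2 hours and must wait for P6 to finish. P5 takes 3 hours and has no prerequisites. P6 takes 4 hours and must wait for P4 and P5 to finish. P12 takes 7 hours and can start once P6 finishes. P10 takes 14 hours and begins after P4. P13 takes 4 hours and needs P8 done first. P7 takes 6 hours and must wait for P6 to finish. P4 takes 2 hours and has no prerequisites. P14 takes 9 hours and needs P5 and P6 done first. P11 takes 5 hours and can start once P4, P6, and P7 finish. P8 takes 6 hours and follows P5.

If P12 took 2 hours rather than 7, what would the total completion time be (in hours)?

Baseline: P5→P6→P7→P11 = 3+4+6+5 = 18 → 18 hours.
P12 is off the critical path — its longest chain is 14 hours, giving 4 of slack.
The critical path is still P5→P6→P7→P11; finish is now 18 hours.

18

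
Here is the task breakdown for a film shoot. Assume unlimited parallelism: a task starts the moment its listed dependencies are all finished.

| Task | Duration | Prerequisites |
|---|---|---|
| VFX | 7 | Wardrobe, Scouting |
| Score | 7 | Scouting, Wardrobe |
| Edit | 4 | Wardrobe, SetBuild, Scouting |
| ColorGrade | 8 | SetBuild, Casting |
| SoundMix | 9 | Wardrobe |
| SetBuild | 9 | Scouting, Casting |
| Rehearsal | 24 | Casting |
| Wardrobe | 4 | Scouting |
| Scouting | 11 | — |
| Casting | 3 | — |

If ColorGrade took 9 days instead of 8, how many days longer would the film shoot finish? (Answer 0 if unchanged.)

1

Actual critical path: Scouting→SetBuild→ColorGrade = 11+9+8 = 28 ⇒ 28 days.
Since ColorGrade is critical, the +1 change carries straight to that chain (now 29 days).
That remains the longest chain; total 29 days.
Change in finish: 29 − 28 = +1 days.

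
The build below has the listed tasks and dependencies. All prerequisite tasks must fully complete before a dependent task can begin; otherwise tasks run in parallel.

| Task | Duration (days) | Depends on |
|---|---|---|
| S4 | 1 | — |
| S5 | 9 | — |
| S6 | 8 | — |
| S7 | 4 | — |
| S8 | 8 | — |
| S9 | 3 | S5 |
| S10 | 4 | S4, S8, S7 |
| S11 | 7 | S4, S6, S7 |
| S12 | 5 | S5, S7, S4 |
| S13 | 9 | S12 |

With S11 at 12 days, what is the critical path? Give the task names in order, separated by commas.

The binding path is S5→S12→S13 = 9+5+9 = 23; finish at 23 days.
S11 has 8 days of float (longest path through it is 15).
The critical path is still S5→S12→S13; finish is now 23 days.

S5, S12, S13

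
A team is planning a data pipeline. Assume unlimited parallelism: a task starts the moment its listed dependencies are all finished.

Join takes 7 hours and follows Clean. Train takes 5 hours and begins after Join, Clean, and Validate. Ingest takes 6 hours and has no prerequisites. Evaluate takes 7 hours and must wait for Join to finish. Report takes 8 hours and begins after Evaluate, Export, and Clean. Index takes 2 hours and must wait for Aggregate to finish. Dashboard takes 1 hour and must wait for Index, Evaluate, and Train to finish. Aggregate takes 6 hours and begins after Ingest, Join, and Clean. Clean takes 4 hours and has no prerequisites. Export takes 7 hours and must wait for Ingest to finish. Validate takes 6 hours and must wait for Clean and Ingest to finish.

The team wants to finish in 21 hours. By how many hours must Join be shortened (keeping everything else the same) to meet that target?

Current finish: 26 hours; target: 21.
Join is on every critical path, so each hour cut from Join cuts the finish by one (this holds down to a finish of 21).
Need 26 − 21 = 5 hours off Join → Join becomes 2 hours, finish becomes 21.

5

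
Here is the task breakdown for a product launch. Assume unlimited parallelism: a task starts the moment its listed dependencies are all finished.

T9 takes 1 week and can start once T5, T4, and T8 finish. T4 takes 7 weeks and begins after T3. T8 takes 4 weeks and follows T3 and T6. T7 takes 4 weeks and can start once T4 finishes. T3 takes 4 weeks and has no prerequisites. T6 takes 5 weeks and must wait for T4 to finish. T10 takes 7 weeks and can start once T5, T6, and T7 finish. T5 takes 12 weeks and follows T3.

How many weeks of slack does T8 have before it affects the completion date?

2

The longest chain is T3→T4→T6→T10 = 4+7+5+7 = 23; overall finish 23 weeks.
The longest chain containing T8 totals 21 weeks.
Slack of T8 = 18 − 16 = 2 weeks.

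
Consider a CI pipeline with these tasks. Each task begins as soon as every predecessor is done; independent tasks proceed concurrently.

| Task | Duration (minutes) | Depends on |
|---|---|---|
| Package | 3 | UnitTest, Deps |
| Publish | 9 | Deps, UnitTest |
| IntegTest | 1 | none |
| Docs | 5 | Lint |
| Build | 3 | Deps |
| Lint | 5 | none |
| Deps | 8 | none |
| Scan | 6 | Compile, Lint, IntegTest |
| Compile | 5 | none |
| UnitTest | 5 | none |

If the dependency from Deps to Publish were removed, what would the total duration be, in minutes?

14

With the dependency in place, Deps→Publish = 8+9 = 17 sets the finish at 17 minutes.
Without Deps→Publish, Publish's earliest start moves from 8 to 5.
New critical path: UnitTest→Publish = 5+9 = 14 ⇒ 14 minutes.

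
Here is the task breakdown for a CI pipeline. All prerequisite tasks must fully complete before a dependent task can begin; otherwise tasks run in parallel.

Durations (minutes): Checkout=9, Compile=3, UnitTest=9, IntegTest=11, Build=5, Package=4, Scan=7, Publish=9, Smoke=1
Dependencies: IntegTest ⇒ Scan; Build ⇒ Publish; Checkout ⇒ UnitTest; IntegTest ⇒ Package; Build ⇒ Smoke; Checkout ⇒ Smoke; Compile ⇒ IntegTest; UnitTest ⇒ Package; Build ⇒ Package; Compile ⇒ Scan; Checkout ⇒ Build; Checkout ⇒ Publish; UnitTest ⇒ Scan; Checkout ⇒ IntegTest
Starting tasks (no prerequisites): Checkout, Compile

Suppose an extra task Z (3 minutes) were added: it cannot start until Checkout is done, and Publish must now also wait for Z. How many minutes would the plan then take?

Originally the plan takes 27 minutes.
With Z inserted, Publish now waits for max(Build, Checkout, Z).
New critical path: Checkout→IntegTest→Scan = 9+11+7 = 27 ⇒ 27 minutes.

27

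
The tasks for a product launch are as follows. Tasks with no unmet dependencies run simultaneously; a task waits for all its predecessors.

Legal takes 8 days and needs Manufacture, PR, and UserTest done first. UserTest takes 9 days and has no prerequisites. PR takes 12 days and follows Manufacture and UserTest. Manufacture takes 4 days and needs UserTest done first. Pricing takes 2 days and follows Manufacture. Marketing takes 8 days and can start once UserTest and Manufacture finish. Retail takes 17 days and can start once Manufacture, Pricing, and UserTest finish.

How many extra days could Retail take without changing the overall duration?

The longest chain is UserTest→Manufacture→PR→Legal = 9+4+12+8 = 33; overall finish 33 days.
Longest path through Retail: 32 days (earliest finish 32, latest finish 33).
Slack of Retail = 16 − 15 = 1 day.

1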